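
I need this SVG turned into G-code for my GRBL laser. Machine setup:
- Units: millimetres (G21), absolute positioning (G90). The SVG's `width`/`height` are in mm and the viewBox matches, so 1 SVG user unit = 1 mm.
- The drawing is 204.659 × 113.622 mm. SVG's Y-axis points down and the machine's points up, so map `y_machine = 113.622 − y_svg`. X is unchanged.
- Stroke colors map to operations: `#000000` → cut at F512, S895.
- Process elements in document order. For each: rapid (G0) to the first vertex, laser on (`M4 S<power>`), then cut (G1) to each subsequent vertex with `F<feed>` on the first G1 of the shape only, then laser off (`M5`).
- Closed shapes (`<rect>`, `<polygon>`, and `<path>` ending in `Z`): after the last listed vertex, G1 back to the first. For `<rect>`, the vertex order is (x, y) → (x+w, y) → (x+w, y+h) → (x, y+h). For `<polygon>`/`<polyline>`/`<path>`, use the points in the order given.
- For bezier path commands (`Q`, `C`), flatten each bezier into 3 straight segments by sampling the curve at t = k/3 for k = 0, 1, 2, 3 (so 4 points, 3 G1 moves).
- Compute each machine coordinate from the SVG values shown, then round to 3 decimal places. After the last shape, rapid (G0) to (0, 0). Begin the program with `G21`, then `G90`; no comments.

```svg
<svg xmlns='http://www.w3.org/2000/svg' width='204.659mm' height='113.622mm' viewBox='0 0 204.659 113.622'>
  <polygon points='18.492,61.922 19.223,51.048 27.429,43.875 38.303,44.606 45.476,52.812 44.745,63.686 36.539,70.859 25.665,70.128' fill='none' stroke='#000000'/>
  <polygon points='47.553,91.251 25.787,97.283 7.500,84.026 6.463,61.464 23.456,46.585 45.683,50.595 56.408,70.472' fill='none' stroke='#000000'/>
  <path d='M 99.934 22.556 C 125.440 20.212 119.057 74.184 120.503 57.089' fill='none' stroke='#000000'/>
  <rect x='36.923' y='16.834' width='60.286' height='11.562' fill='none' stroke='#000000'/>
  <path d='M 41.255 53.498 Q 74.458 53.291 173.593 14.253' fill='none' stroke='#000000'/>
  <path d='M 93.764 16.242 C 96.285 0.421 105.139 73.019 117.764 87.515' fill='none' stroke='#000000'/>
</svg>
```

G21
G90
G0 X18.492 Y51.700
M4 S895
G1 X19.223 Y62.574 F512
G1 X27.429 Y69.747
G1 X38.303 Y69.016
G1 X45.476 Y60.810
G1 X44.745 Y49.936
G1 X36.539 Y42.763
G1 X25.665 Y43.494
G1 X18.492 Y51.700
M5
G0 X47.553 Y22.371
M4 S895
G1 X25.787 Y16.339 F512
G1 X7.500 Y29.596
G1 X6.463 Y52.158
G1 X23.456 Y67.037
G1 X45.683 Y63.027
G1 X56.408 Y43.150
G1 X47.553 Y22.371
M5
G0 X99.934 Y91.066
M4 S895
G1 X116.281 Y79.356 F512
G1 X120.196 Y58.409
G1 X120.503 Y56.533
M5
G0 X36.923 Y96.788
M4 S895
G1 X97.209 Y96.788 F512
G1 X97.209 Y85.226
G1 X36.923 Y85.226
G1 X36.923 Y96.788
M5
G0 X41.255 Y60.124
M4 S895
G1 X70.716 Y64.577 F512
G1 X114.829 Y77.658
G1 X173.593 Y99.369
M5
G0 X93.764 Y97.380
M4 S895
G1 X98.301 Y89.155 F512
G1 X106.491 Y54.544
G1 X117.764 Y26.107
M5
G0 X0.000 Y0.000

viewBox `0 0 204.659 113.622` with mm width/height → 1 unit = 1 mm. Flip: y_m = 113.622 − y_svg.

**Shape 1** — `<polygon>` regular polygon, stroke `#000000` → cut (S895, F512). Machine vertices: (18.492,51.700) → (19.223,62.574) → (27.429,69.747) → (38.303,69.016) → (45.476,60.810) → (44.745,49.936) → (36.539,42.763) → (25.665,43.494) → (18.492,51.700). Closed: final G1 returns to the first vertex.

**Shape 2** — `<polygon>` regular polygon, stroke `#000000` → cut (S895, F512). Machine vertices: (47.553,22.371) → (25.787,16.339) → (7.500,29.596) → (6.463,52.158) → (23.456,67.037) → (45.683,63.027) → (56.408,43.150) → (47.553,22.371). Closed: final G1 returns to the first vertex.

**Shape 3** — `<path>` cubic bezier, stroke `#000000` → cut (S895, F512). Control points (SVG): P0=(99.934,22.556), P1=(125.440,20.212), P2=(119.057,74.184), P3=(120.503,57.089); sampled at t=k/3. Machine vertices: (99.934,91.066) → (116.281,79.356) → (120.196,58.409) → (120.503,56.533). Open path.

**Shape 4** — `<rect>` rectangle, stroke `#000000` → cut (S895, F512). Machine vertices: (36.923,96.788) → (97.209,96.788) → (97.209,85.226) → (36.923,85.226) → (36.923,96.788). Closed: final G1 returns to the first vertex.

**Shape 5** — `<path>` quadratic bezier, stroke `#000000` → cut (S895, F512). Control points (SVG): P0=(41.255,53.498), P1=(74.458,53.291), P2=(173.593,14.253); sampled at t=k/3. Machine vertices: (41.255,60.124) → (70.716,64.577) → (114.829,77.658) → (173.593,99.369). Open path.

**Shape 6** — `<path>` cubic bezier, stroke `#000000` → cut (S895, F512). Control points (SVG): P0=(93.764,16.242), P1=(96.285,0.421), P2=(105.139,73.019), P3=(117.764,87.515); sampled at t=k/3. Machine vertices: (93.764,97.380) → (98.301,89.155) → (106.491,54.544) → (117.764,26.107). Open path.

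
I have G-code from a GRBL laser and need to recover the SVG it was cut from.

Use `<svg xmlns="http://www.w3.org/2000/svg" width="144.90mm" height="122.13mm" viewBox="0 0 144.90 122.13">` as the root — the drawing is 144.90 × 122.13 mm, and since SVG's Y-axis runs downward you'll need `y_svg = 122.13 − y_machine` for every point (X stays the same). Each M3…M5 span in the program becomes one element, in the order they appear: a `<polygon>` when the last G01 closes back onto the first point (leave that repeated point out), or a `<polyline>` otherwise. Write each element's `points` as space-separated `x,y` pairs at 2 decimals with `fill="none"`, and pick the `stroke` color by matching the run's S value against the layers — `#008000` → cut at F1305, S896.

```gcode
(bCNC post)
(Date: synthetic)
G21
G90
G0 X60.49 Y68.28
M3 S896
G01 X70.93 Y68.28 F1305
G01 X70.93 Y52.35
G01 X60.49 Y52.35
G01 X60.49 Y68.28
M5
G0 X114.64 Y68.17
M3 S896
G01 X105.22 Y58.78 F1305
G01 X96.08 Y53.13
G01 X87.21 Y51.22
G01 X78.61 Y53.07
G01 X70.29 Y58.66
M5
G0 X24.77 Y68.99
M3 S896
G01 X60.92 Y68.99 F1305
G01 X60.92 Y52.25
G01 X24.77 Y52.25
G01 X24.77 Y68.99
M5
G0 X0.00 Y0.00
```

y_svg = 122.13 − y_m. Every run uses S896, so all elements get stroke `#008000` (cut).

[1] closed run; points: 60.49,53.85 70.93,53.85 70.93,69.78 60.49,69.78

[2] open run; points: 114.64,53.96 105.22,63.35 96.08,69.00 87.21,70.91 78.61,69.06 70.29,63.47

[3] closed run; points: 24.77,53.14 60.92,53.14 60.92,69.88 24.77,69.88

<svg xmlns="http://www.w3.org/2000/svg" width="144.90mm" height="122.13mm" viewBox="0 0 144.90 122.13">
  <polygon points="60.49,53.85 70.93,53.85 70.93,69.78 60.49,69.78" fill="none" stroke="#008000"/>
  <polyline points="114.64,53.96 105.22,63.35 96.08,69.00 87.21,70.91 78.61,69.06 70.29,63.47" fill="none" stroke="#008000"/>
  <polygon points="24.77,53.14 60.92,53.14 60.92,69.88 24.77,69.88" fill="none" stroke="#008000"/>
</svg>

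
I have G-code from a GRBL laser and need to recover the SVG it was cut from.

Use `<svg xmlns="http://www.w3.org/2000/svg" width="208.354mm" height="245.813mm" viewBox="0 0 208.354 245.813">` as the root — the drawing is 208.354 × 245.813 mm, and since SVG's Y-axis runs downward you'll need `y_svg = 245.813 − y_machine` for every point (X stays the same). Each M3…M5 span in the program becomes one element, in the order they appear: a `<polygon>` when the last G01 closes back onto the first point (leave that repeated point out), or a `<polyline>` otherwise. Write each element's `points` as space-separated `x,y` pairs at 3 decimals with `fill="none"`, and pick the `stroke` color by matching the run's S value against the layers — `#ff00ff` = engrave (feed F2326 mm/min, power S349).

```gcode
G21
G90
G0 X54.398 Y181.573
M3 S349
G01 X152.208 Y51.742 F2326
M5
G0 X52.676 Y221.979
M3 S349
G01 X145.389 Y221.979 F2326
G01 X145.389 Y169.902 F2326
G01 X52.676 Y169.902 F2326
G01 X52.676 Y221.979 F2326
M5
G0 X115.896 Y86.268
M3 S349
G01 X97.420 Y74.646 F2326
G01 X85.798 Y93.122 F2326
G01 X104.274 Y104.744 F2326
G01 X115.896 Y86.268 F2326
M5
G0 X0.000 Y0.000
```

Machine Y-up, SVG Y-down with viewBox height 245.813, so y_svg = 245.813 − y_machine; X carries over. Every run uses S349, so all elements get stroke `#ff00ff` (engrave).

Run 1: The run is open, so emit a `<polyline>` with points (Y-flipped): 54.398,64.240 152.208,194.071.

Run 2: The run returns to its start, so emit a `<polygon>` with points (Y-flipped): 52.676,23.834 145.389,23.834 145.389,75.911 52.676,75.911.

Run 3: The run returns to its start, so emit a `<polygon>` with points (Y-flipped): 115.896,159.545 97.420,171.167 85.798,152.691 104.274,141.069.

<svg xmlns="http://www.w3.org/2000/svg" width="208.354mm" height="245.813mm" viewBox="0 0 208.354 245.813">
  <polyline points="54.398,64.240 152.208,194.071" fill="none" stroke="#ff00ff"/>
  <polygon points="52.676,23.834 145.389,23.834 145.389,75.911 52.676,75.911" fill="none" stroke="#ff00ff"/>
  <polygon points="115.896,159.545 97.420,171.167 85.798,152.691 104.274,141.069" fill="none" stroke="#ff00ff"/>
</svg>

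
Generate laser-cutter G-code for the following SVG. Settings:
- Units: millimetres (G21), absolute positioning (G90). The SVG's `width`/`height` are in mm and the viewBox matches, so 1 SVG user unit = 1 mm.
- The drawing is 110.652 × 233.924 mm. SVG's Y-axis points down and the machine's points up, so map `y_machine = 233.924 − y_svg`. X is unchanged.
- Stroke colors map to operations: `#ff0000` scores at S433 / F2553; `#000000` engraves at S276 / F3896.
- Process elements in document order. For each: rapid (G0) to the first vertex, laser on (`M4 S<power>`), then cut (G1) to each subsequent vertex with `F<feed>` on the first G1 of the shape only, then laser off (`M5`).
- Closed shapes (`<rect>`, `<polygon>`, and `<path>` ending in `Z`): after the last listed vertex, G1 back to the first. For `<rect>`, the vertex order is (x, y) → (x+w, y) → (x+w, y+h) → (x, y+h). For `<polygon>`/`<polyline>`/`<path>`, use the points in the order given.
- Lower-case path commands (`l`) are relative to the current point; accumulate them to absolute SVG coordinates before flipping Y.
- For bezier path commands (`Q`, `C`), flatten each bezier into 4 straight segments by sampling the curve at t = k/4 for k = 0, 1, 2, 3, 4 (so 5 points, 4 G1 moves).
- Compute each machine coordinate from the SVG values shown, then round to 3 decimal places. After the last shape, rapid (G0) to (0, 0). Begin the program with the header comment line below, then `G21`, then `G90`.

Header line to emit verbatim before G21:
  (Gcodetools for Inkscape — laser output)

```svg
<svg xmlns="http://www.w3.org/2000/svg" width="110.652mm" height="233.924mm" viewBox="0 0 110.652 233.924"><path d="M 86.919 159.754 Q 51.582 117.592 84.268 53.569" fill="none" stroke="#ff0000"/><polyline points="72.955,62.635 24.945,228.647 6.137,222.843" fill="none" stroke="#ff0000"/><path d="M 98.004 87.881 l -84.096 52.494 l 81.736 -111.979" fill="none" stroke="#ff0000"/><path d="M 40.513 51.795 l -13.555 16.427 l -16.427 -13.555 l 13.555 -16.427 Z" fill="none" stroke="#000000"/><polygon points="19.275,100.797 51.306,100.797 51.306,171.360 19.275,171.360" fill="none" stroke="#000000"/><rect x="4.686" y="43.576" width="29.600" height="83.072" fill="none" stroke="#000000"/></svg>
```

(Gcodetools for Inkscape — laser output)
G21
G90
G0 X86.919 Y74.170
M4 S433
G1 X73.502 Y96.617 F2553
G1 X68.588 Y121.797
G1 X72.176 Y149.710
G1 X84.268 Y180.355
M5
G0 X72.955 Y171.289
M4 S433
G1 X24.945 Y5.277 F2553
G1 X6.137 Y11.081
M5
G0 X98.004 Y146.043
M4 S433
G1 X13.908 Y93.549 F2553
G1 X95.644 Y205.528
M5
G0 X40.513 Y182.129
M4 S276
G1 X26.958 Y165.702 F3896
G1 X10.531 Y179.257
G1 X24.086 Y195.684
G1 X40.513 Y182.129
M5
G0 X19.275 Y133.127
M4 S276
G1 X51.306 Y133.127 F3896
G1 X51.306 Y62.564
G1 X19.275 Y62.564
G1 X19.275 Y133.127
M5
G0 X4.686 Y190.348
M4 S276
G1 X34.286 Y190.348 F3896
G1 X34.286 Y107.276
G1 X4.686 Y107.276
G1 X4.686 Y190.348
M5
G0 X0.000 Y0.000

1 u = 1 mm; y_m = 233.924 − y.

[1] `<path>` quadratic bezier, #ff0000→score S433 F2553: (86.919,74.170) → (73.502,96.617) → (68.588,121.797) → (72.176,149.710) → (84.268,180.355)

[2] `<polyline>` open polyline, #ff0000→score S433 F2553: (72.955,171.289) → (24.945,5.277) → (6.137,11.081)

[3] `<path>` open polyline, #ff0000→score S433 F2553: (98.004,146.043) → (13.908,93.549) → (95.644,205.528)

[4] `<path>` regular polygon, #000000→engrave S276 F3896: (40.513,182.129) → (26.958,165.702) → (10.531,179.257) → (24.086,195.684) → (40.513,182.129) (closed)

[5] `<polygon>` rectangle, #000000→engrave S276 F3896: (19.275,133.127) → (51.306,133.127) → (51.306,62.564) → (19.275,62.564) → (19.275,133.127) (closed)

[6] `<rect>` rectangle, #000000→engrave S276 F3896: (4.686,190.348) → (34.286,190.348) → (34.286,107.276) → (4.686,107.276) → (4.686,190.348) (closed)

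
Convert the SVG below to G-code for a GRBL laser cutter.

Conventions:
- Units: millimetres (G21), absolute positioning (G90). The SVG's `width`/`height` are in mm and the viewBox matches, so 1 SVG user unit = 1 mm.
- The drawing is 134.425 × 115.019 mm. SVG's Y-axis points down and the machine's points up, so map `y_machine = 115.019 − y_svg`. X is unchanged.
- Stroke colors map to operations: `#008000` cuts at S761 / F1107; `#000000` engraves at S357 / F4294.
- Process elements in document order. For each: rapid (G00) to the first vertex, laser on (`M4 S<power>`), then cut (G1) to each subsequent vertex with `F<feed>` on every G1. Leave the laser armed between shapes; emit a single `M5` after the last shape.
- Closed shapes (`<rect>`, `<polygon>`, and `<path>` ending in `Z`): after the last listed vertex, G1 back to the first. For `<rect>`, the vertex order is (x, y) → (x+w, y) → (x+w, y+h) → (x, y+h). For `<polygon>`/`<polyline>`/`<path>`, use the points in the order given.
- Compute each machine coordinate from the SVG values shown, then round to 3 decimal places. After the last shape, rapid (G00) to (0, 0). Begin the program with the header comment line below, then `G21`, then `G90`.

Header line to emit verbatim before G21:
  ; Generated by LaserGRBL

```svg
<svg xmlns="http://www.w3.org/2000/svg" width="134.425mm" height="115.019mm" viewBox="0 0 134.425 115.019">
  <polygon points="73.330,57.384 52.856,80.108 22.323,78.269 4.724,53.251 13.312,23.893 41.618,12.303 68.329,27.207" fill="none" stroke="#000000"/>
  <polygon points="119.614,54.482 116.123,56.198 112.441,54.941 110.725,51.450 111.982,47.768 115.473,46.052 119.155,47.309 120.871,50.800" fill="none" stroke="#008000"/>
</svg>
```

; Generated by LaserGRBL
G21
G90
G00 X73.330 Y57.635
M4 S357
G1 X52.856 Y34.911 F4294
G1 X22.323 Y36.750 F4294
G1 X4.724 Y61.768 F4294
G1 X13.312 Y91.126 F4294
G1 X41.618 Y102.716 F4294
G1 X68.329 Y87.812 F4294
G1 X73.330 Y57.635 F4294
G00 X119.614 Y60.537
M4 S761
G1 X116.123 Y58.821 F1107
G1 X112.441 Y60.078 F1107
G1 X110.725 Y63.569 F1107
G1 X111.982 Y67.251 F1107
G1 X115.473 Y68.967 F1107
G1 X119.155 Y67.710 F1107
G1 X120.871 Y64.219 F1107
G1 X119.614 Y60.537 F1107
M5
G00 X0.000 Y0.000

Since the viewBox matches the mm dimensions, user units are millimetres directly. The only transform is the Y-flip y_m = 115.019 − y_svg.

Shape 1 is a regular polygon drawn with `<polygon>`. Its stroke #000000 means engrave at S357, F4294. After flipping Y the toolpath is (73.330,57.635) → (52.856,34.911) → (22.323,36.750) → (4.724,61.768) → (13.312,91.126) → (41.618,102.716) → (68.329,87.812) → (73.330,57.635), returning to the start.

Shape 2 is a regular polygon drawn with `<polygon>`. Its stroke #008000 means cut at S761, F1107. After flipping Y the toolpath is (119.614,60.537) → (116.123,58.821) → (112.441,60.078) → (110.725,63.569) → (111.982,67.251) → (115.473,68.967) → (119.155,67.710) → (120.871,64.219) → (119.614,60.537), returning to the start.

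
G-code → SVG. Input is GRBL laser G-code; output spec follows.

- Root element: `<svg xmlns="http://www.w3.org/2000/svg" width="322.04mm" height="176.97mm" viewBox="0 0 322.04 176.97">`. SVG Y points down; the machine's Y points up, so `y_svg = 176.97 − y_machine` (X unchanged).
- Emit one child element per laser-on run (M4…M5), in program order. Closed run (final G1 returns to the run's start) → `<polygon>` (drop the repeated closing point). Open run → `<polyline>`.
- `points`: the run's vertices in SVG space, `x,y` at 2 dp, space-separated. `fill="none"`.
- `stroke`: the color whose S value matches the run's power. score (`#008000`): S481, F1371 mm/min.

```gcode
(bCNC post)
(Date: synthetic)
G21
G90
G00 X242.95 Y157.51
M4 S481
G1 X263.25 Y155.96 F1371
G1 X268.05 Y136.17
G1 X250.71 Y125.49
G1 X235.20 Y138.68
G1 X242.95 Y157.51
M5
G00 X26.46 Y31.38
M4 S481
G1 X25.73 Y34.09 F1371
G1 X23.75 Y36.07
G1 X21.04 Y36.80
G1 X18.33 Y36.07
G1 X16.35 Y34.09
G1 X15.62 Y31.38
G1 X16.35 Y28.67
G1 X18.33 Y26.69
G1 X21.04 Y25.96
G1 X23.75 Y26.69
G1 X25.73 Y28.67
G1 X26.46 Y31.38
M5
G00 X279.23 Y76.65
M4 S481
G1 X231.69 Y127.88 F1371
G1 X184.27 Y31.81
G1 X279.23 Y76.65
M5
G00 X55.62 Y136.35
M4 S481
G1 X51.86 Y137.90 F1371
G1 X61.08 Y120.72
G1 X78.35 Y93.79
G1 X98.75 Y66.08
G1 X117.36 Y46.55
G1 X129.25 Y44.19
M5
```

Machine Y-up, SVG Y-down with viewBox height 176.97, so y_svg = 176.97 − y_machine; X carries over. Every run uses S481, so all elements get stroke `#008000` (score).

Run 1: The run returns to its start, so emit a `<polygon>` with points (Y-flipped): 242.95,19.46 263.25,21.01 268.05,40.80 250.71,51.48 235.20,38.29.

Run 2: The run returns to its start, so emit a `<polygon>` with points (Y-flipped): 26.46,145.59 25.73,142.88 23.75,140.90 21.04,140.17 18.33,140.90 16.35,142.88 15.62,145.59 16.35,148.30 18.33,150.28 21.04,151.01 23.75,150.28 25.73,148.30.

Run 3: The run returns to its start, so emit a `<polygon>` with points (Y-flipped): 279.23,100.32 231.69,49.09 184.27,145.16.

Run 4: The run is open, so emit a `<polyline>` with points (Y-flipped): 55.62,40.62 51.86,39.07 61.08,56.25 78.35,83.18 98.75,110.89 117.36,130.42 129.25,132.78.

<svg xmlns="http://www.w3.org/2000/svg" width="322.04mm" height="176.97mm" viewBox="0 0 322.04 176.97">
  <polygon points="242.95,19.46 263.25,21.01 268.05,40.80 250.71,51.48 235.20,38.29" fill="none" stroke="#008000"/>
  <polygon points="26.46,145.59 25.73,142.88 23.75,140.90 21.04,140.17 18.33,140.90 16.35,142.88 15.62,145.59 16.35,148.30 18.33,150.28 21.04,151.01 23.75,150.28 25.73,148.30" fill="none" stroke="#008000"/>
  <polygon points="279.23,100.32 231.69,49.09 184.27,145.16" fill="none" stroke="#008000"/>
  <polyline points="55.62,40.62 51.86,39.07 61.08,56.25 78.35,83.18 98.75,110.89 117.36,130.42 129.25,132.78" fill="none" stroke="#008000"/>
</svg>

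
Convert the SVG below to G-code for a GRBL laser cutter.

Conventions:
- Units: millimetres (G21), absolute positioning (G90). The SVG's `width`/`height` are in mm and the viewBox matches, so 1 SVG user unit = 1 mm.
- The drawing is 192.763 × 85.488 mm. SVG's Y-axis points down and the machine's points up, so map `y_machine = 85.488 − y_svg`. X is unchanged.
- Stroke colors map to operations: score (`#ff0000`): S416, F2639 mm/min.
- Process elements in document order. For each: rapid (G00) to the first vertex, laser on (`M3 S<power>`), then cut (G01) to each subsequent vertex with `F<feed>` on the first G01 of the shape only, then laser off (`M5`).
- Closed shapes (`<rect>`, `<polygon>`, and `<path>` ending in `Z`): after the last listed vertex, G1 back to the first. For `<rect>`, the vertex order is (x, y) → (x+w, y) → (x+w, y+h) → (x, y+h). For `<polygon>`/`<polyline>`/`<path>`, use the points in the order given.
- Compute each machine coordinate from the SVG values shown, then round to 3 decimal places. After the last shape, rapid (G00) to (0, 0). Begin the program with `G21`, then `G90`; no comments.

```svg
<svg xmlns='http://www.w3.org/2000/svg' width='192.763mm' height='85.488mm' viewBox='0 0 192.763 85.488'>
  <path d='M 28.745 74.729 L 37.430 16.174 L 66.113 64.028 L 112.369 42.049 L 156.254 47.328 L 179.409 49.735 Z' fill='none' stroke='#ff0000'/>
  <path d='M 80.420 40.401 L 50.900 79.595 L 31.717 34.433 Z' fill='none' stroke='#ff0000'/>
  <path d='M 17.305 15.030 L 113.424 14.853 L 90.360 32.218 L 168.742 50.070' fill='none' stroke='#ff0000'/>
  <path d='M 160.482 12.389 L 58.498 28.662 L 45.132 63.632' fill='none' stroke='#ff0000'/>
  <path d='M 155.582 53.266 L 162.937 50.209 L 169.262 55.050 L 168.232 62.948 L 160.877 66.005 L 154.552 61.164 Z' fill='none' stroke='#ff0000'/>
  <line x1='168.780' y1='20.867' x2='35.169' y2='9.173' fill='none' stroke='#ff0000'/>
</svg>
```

G21
G90
G00 X28.745 Y10.759
M3 S416
G01 X37.430 Y69.314 F2639
G01 X66.113 Y21.460
G01 X112.369 Y43.439
G01 X156.254 Y38.160
G01 X179.409 Y35.753
G01 X28.745 Y10.759
M5
G00 X80.420 Y45.087
M3 S416
G01 X50.900 Y5.893 F2639
G01 X31.717 Y51.055
G01 X80.420 Y45.087
M5
G00 X17.305 Y70.458
M3 S416
G01 X113.424 Y70.635 F2639
G01 X90.360 Y53.270
G01 X168.742 Y35.418
M5
G00 X160.482 Y73.099
M3 S416
G01 X58.498 Y56.826 F2639
G01 X45.132 Y21.856
M5
G00 X155.582 Y32.222
M3 S416
G01 X162.937 Y35.279 F2639
G01 X169.262 Y30.438
G01 X168.232 Y22.540
G01 X160.877 Y19.483
G01 X154.552 Y24.324
G01 X155.582 Y32.222
M5
G00 X168.780 Y64.621
M3 S416
G01 X35.169 Y76.315 F2639
M5
G00 X0.000 Y0.000

Since the viewBox matches the mm dimensions, user units are millimetres directly. The only transform is the Y-flip y_m = 85.488 − y_svg.

Shape 1 is a closed polygon drawn with `<path>`. Its stroke #ff0000 means score at S416, F2639. After flipping Y the toolpath is (28.745,10.759) → (37.430,69.314) → (66.113,21.460) → (112.369,43.439) → (156.254,38.160) → (179.409,35.753) → (28.745,10.759), returning to the start.

Shape 2 is a regular polygon drawn with `<path>`. Its stroke #ff0000 means score at S416, F2639. After flipping Y the toolpath is (80.420,45.087) → (50.900,5.893) → (31.717,51.055) → (80.420,45.087), returning to the start.

Shape 3 is a open polyline drawn with `<path>`. Its stroke #ff0000 means score at S416, F2639. After flipping Y the toolpath is (17.305,70.458) → (113.424,70.635) → (90.360,53.270) → (168.742,35.418).

Shape 4 is a open polyline drawn with `<path>`. Its stroke #ff0000 means score at S416, F2639. After flipping Y the toolpath is (160.482,73.099) → (58.498,56.826) → (45.132,21.856).

Shape 5 is a regular polygon drawn with `<path>`. Its stroke #ff0000 means score at S416, F2639. After flipping Y the toolpath is (155.582,32.222) → (162.937,35.279) → (169.262,30.438) → (168.232,22.540) → (160.877,19.483) → (154.552,24.324) → (155.582,32.222), returning to the start.

Shape 6 is a line segment drawn with `<line>`. Its stroke #ff0000 means score at S416, F2639. After flipping Y the toolpath is (168.780,64.621) → (35.169,76.315).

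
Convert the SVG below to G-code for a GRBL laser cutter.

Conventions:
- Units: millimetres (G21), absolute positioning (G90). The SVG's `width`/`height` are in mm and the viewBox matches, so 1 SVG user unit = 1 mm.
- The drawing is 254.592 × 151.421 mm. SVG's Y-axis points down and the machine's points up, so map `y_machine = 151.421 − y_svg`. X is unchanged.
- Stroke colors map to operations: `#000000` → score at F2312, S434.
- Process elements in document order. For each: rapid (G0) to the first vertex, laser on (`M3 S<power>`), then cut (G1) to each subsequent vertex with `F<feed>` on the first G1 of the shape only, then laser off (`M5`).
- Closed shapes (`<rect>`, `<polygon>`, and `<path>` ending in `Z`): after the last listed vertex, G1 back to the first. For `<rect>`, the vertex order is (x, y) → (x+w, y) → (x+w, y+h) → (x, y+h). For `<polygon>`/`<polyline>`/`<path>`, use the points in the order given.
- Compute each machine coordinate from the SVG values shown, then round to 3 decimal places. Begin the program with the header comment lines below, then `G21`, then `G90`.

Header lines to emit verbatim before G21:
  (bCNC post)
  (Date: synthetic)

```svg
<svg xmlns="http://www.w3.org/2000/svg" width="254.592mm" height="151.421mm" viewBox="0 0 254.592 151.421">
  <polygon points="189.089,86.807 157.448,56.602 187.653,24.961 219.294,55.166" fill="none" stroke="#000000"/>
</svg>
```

1 u = 1 mm; y_m = 151.421 − y.

[1] `<polygon>` regular polygon, #000000→score S434 F2312: (189.089,64.614) → (157.448,94.819) → (187.653,126.460) → (219.294,96.255) → (189.089,64.614) (closed)

(bCNC post)
(Date: synthetic)
G21
G90
G0 X189.089 Y64.614
M3 S434
G1 X157.448 Y94.819 F2312
G1 X187.653 Y126.460
G1 X219.294 Y96.255
G1 X189.089 Y64.614
M5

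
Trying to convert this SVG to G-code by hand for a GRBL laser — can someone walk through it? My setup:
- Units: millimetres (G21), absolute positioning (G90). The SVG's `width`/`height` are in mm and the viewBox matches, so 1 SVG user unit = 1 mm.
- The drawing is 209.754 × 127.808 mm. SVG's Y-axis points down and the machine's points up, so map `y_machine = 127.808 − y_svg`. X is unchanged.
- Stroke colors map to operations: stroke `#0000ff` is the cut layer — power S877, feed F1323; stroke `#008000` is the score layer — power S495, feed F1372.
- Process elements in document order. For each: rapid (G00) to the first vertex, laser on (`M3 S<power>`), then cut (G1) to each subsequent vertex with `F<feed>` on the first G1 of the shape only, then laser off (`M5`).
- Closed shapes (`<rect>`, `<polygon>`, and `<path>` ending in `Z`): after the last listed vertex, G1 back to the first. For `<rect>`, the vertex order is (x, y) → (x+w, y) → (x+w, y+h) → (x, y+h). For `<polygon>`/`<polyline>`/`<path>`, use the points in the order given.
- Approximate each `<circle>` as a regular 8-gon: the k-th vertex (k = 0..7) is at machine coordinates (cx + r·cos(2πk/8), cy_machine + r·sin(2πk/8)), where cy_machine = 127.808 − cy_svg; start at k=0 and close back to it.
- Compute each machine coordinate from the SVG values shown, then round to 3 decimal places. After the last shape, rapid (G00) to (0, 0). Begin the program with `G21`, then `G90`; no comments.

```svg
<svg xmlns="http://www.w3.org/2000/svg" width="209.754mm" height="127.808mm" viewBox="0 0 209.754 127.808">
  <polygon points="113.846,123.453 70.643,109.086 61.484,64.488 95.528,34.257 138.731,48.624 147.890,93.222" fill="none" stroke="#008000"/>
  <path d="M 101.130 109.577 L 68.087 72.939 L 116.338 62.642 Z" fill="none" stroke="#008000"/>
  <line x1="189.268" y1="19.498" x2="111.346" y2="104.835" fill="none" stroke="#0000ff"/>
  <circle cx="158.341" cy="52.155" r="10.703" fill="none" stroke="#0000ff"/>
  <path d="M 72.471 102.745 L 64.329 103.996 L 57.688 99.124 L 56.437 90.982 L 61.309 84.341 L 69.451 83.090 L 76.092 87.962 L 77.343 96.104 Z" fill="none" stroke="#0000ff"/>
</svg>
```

G21
G90
G00 X113.846 Y4.355
M3 S495
G1 X70.643 Y18.722 F1372
G1 X61.484 Y63.320
G1 X95.528 Y93.551
G1 X138.731 Y79.184
G1 X147.890 Y34.586
G1 X113.846 Y4.355
M5
G00 X101.130 Y18.231
M3 S495
G1 X68.087 Y54.869 F1372
G1 X116.338 Y65.166
G1 X101.130 Y18.231
M5
G00 X189.268 Y108.310
M3 S877
G1 X111.346 Y22.973 F1323
M5
G00 X169.044 Y75.653
M3 S877
G1 X165.909 Y83.221 F1323
G1 X158.341 Y86.356
G1 X150.773 Y83.221
G1 X147.638 Y75.653
G1 X150.773 Y68.085
G1 X158.341 Y64.950
G1 X165.909 Y68.085
G1 X169.044 Y75.653
M5
G00 X72.471 Y25.063
M3 S877
G1 X64.329 Y23.812 F1323
G1 X57.688 Y28.684
G1 X56.437 Y36.826
G1 X61.309 Y43.467
G1 X69.451 Y44.718
G1 X76.092 Y39.846
G1 X77.343 Y31.704
G1 X72.471 Y25.063
M5
G00 X0.000 Y0.000

1 u = 1 mm; y_m = 127.808 − y.

[1] `<polygon>` regular polygon, #008000→score S495 F1372: (113.846,4.355) → (70.643,18.722) → (61.484,63.320) → (95.528,93.551) → (138.731,79.184) → (147.890,34.586) → (113.846,4.355) (closed)

[2] `<path>` regular polygon, #008000→score S495 F1372: (101.130,18.231) → (68.087,54.869) → (116.338,65.166) → (101.130,18.231) (closed)

[3] `<line>` line segment, #0000ff→cut S877 F1323: (189.268,108.310) → (111.346,22.973)

[4] `<circle>` circle, #0000ff→cut S877 F1323: (169.044,75.653) → (165.909,83.221) → (158.341,86.356) → (150.773,83.221) → (147.638,75.653) → (150.773,68.085) → (158.341,64.950) → (165.909,68.085) → (169.044,75.653) (closed)

[5] `<path>` regular polygon, #0000ff→cut S877 F1323: (72.471,25.063) → (64.329,23.812) → (57.688,28.684) → (56.437,36.826) → (61.309,43.467) → (69.451,44.718) → (76.092,39.846) → (77.343,31.704) → (72.471,25.063) (closed)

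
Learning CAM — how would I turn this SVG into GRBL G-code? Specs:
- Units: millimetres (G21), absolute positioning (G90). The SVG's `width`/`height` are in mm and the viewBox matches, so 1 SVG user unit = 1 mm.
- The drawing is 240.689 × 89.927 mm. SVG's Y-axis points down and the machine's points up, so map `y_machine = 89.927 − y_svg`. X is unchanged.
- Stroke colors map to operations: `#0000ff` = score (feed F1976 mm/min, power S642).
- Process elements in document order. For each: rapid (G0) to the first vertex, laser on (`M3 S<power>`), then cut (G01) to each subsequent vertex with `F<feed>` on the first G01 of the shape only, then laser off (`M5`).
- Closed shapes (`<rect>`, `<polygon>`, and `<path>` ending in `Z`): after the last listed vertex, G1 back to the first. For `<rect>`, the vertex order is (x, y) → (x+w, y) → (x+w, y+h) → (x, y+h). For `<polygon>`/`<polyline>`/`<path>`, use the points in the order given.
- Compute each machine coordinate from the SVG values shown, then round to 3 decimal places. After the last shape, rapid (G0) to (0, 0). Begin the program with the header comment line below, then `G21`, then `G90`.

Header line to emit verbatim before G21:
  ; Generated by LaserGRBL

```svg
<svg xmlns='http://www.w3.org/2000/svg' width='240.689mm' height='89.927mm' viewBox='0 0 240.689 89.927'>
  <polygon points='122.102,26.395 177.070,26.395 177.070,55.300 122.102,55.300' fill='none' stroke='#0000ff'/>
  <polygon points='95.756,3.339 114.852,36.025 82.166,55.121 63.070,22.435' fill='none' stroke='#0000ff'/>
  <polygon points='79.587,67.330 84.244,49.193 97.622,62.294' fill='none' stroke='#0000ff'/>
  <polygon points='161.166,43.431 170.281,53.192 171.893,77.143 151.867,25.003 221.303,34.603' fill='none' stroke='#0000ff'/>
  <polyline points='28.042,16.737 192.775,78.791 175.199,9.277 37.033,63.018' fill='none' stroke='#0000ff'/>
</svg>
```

Since the viewBox matches the mm dimensions, user units are millimetres directly. The only transform is the Y-flip y_m = 89.927 − y_svg.

Shape 1 is a rectangle drawn with `<polygon>`. Its stroke #0000ff means score at S642, F1976. After flipping Y the toolpath is (122.102,63.532) → (177.070,63.532) → (177.070,34.627) → (122.102,34.627) → (122.102,63.532), returning to the start.

Shape 2 is a regular polygon drawn with `<polygon>`. Its stroke #0000ff means score at S642, F1976. After flipping Y the toolpath is (95.756,86.588) → (114.852,53.902) → (82.166,34.806) → (63.070,67.492) → (95.756,86.588), returning to the start.

Shape 3 is a regular polygon drawn with `<polygon>`. Its stroke #0000ff means score at S642, F1976. After flipping Y the toolpath is (79.587,22.597) → (84.244,40.734) → (97.622,27.633) → (79.587,22.597), returning to the start.

Shape 4 is a closed polygon drawn with `<polygon>`. Its stroke #0000ff means score at S642, F1976. After flipping Y the toolpath is (161.166,46.496) → (170.281,36.735) → (171.893,12.784) → (151.867,64.924) → (221.303,55.324) → (161.166,46.496), returning to the start.

Shape 5 is a open polyline drawn with `<polyline>`. Its stroke #0000ff means score at S642, F1976. After flipping Y the toolpath is (28.042,73.190) → (192.775,11.136) → (175.199,80.650) → (37.033,26.909).

; Generated by LaserGRBL
G21
G90
G0 X122.102 Y63.532
M3 S642
G01 X177.070 Y63.532 F1976
G01 X177.070 Y34.627
G01 X122.102 Y34.627
G01 X122.102 Y63.532
M5
G0 X95.756 Y86.588
M3 S642
G01 X114.852 Y53.902 F1976
G01 X82.166 Y34.806
G01 X63.070 Y67.492
G01 X95.756 Y86.588
M5
G0 X79.587 Y22.597
M3 S642
G01 X84.244 Y40.734 F1976
G01 X97.622 Y27.633
G01 X79.587 Y22.597
M5
G0 X161.166 Y46.496
M3 S642
G01 X170.281 Y36.735 F1976
G01 X171.893 Y12.784
G01 X151.867 Y64.924
G01 X221.303 Y55.324
G01 X161.166 Y46.496
M5
G0 X28.042 Y73.190
M3 S642
G01 X192.775 Y11.136 F1976
G01 X175.199 Y80.650
G01 X37.033 Y26.909
M5
G0 X0.000 Y0.000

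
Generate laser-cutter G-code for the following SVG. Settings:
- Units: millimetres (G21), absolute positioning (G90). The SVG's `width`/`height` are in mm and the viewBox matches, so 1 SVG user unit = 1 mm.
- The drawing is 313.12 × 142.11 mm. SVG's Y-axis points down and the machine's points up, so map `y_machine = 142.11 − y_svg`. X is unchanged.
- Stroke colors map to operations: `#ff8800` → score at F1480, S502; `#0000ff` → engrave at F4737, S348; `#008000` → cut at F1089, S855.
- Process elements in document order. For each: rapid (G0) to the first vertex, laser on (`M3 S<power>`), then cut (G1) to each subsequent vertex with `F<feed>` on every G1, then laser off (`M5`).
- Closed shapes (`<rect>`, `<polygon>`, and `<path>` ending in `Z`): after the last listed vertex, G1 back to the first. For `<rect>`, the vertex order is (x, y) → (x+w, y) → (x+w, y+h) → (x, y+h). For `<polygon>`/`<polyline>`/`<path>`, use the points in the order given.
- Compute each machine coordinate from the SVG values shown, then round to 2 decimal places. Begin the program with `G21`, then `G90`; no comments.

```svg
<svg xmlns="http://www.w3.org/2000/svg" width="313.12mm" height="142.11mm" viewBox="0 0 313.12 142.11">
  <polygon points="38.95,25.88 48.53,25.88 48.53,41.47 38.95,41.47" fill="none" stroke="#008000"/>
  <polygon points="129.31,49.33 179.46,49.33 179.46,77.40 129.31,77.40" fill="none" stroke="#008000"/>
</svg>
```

G21
G90
G0 X38.95 Y116.23
M3 S855
G1 X48.53 Y116.23 F1089
G1 X48.53 Y100.64 F1089
G1 X38.95 Y100.64 F1089
G1 X38.95 Y116.23 F1089
M5
G0 X129.31 Y92.78
M3 S855
G1 X179.46 Y92.78 F1089
G1 X179.46 Y64.71 F1089
G1 X129.31 Y64.71 F1089
G1 X129.31 Y92.78 F1089
M5

viewBox `0 0 313.12 142.11` with mm width/height → 1 unit = 1 mm. Flip: y_m = 142.11 − y_svg.

**Shape 1** — `<polygon>` rectangle, stroke `#008000` → cut (S855, F1089). Machine vertices: (38.95,116.23) → (48.53,116.23) → (48.53,100.64) → (38.95,100.64) → (38.95,116.23). Closed: final G1 returns to the first vertex.

**Shape 2** — `<polygon>` rectangle, stroke `#008000` → cut (S855, F1089). Machine vertices: (129.31,92.78) → (179.46,92.78) → (179.46,64.71) → (129.31,64.71) → (129.31,92.78). Closed: final G1 returns to the first vertex.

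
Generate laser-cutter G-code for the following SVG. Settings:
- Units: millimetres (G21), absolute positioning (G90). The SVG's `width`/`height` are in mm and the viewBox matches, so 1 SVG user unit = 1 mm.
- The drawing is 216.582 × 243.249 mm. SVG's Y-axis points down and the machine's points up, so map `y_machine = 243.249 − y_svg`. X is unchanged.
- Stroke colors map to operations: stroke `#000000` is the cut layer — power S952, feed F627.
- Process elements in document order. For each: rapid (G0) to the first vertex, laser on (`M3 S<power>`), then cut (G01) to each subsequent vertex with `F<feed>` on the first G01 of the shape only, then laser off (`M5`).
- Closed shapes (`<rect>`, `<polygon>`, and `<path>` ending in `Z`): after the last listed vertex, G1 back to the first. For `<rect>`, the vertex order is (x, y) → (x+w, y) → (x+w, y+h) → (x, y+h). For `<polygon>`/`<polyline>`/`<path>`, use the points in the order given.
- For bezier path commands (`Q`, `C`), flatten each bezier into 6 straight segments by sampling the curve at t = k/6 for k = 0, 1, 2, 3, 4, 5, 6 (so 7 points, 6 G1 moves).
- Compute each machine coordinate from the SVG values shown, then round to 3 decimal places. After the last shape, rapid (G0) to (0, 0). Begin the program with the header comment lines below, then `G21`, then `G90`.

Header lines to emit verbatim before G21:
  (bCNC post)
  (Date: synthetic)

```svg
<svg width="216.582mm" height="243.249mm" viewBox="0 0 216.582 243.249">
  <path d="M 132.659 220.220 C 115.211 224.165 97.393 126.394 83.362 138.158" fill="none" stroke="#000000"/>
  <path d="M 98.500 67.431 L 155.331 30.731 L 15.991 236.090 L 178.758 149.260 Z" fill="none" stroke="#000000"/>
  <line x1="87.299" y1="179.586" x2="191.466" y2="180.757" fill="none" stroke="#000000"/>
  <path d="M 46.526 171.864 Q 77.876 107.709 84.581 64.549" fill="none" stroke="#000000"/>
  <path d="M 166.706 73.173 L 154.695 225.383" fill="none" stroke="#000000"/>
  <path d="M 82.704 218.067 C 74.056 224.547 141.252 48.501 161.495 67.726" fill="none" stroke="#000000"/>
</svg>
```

(bCNC post)
(Date: synthetic)
G21
G90
G0 X132.659 Y23.029
M3 S952
G01 X123.923 Y28.555 F627
G01 X115.242 Y45.165
G01 X106.729 Y66.992
G01 X98.501 Y88.167
G01 X90.674 Y102.823
G01 X83.362 Y105.091
M5
G0 X98.500 Y175.818
M3 S952
G01 X155.331 Y212.518 F627
G01 X15.991 Y7.159
G01 X178.758 Y93.989
G01 X98.500 Y175.818
M5
G0 X87.299 Y63.663
M3 S952
G01 X191.466 Y62.492 F627
M5
G0 X46.526 Y71.385
M3 S952
G01 X56.291 Y92.187 F627
G01 X64.688 Y111.822
G01 X71.715 Y130.291
G01 X77.373 Y147.594
G01 X81.661 Y163.730
G01 X84.581 Y178.700
M5
G0 X166.706 Y170.076
M3 S952
G01 X154.695 Y17.866 F627
M5
G0 X82.704 Y25.182
M3 S952
G01 X84.132 Y35.403 F627
G01 X94.789 Y65.552
G01 X111.265 Y105.132
G01 X130.149 Y143.650
G01 X148.029 Y170.612
G01 X161.495 Y175.523
M5
G0 X0.000 Y0.000

1 u = 1 mm; y_m = 243.249 − y.

[1] `<path>` cubic bezier, #000000→cut S952 F627: (132.659,23.029) → (123.923,28.555) → (115.242,45.165) → (106.729,66.992) → (98.501,88.167) → (90.674,102.823) → (83.362,105.091)

[2] `<path>` closed polygon, #000000→cut S952 F627: (98.500,175.818) → (155.331,212.518) → (15.991,7.159) → (178.758,93.989) → (98.500,175.818) (closed)

[3] `<line>` line segment, #000000→cut S952 F627: (87.299,63.663) → (191.466,62.492)

[4] `<path>` quadratic bezier, #000000→cut S952 F627: (46.526,71.385) → (56.291,92.187) → (64.688,111.822) → (71.715,130.291) → (77.373,147.594) → (81.661,163.730) → (84.581,178.700)

[5] `<path>` line segment, #000000→cut S952 F627: (166.706,170.076) → (154.695,17.866)

[6] `<path>` cubic bezier, #000000→cut S952 F627: (82.704,25.182) → (84.132,35.403) → (94.789,65.552) → (111.265,105.132) → (130.149,143.650) → (148.029,170.612) → (161.495,175.523)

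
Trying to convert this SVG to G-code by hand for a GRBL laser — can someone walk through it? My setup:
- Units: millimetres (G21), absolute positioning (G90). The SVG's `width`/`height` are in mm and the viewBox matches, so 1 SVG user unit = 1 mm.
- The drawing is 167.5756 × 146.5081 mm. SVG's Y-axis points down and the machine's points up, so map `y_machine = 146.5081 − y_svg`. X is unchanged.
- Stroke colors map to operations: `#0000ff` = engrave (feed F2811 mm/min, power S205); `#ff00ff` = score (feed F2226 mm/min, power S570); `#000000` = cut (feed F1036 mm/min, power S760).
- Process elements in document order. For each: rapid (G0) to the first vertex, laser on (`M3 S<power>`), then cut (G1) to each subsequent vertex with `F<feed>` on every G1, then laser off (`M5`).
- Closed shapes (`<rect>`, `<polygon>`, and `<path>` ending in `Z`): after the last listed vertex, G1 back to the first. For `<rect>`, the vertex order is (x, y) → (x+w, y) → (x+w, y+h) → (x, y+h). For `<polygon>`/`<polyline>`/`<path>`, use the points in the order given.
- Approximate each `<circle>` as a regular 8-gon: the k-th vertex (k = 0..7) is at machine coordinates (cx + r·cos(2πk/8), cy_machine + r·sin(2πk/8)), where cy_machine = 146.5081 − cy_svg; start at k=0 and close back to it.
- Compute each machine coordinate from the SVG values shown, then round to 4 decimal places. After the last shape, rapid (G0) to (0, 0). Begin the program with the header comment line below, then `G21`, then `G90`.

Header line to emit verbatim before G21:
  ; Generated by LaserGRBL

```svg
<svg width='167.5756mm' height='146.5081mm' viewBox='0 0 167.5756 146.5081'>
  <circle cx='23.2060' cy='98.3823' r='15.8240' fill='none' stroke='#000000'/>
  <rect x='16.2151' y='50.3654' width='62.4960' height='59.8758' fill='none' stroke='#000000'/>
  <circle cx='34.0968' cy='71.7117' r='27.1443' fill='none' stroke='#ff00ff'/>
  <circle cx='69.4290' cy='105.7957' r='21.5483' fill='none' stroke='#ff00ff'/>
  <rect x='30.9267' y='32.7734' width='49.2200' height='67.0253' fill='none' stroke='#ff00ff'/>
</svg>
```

Since the viewBox matches the mm dimensions, user units are millimetres directly. The only transform is the Y-flip y_m = 146.5081 − y_svg.

Shape 1 is a circle drawn with `<circle>`. Its stroke #000000 means cut at S760, F1036. After flipping Y the toolpath is (39.0300,48.1258) → (34.3953,59.3151) → (23.2060,63.9498) → (12.0167,59.3151) → (7.3820,48.1258) → (12.0167,36.9365) → (23.2060,32.3018) → (34.3953,36.9365) → (39.0300,48.1258), returning to the start.

Shape 2 is a rectangle drawn with `<rect>`. Its stroke #000000 means cut at S760, F1036. After flipping Y the toolpath is (16.2151,96.1427) → (78.7111,96.1427) → (78.7111,36.2669) → (16.2151,36.2669) → (16.2151,96.1427), returning to the start.

Shape 3 is a circle drawn with `<circle>`. Its stroke #ff00ff means score at S570, F2226. After flipping Y the toolpath is (61.2411,74.7964) → (53.2907,93.9903) → (34.0968,101.9407) → (14.9029,93.9903) → (6.9525,74.7964) → (14.9029,55.6025) → (34.0968,47.6521) → (53.2907,55.6025) → (61.2411,74.7964), returning to the start.

Shape 4 is a circle drawn with `<circle>`. Its stroke #ff00ff means score at S570, F2226. After flipping Y the toolpath is (90.9773,40.7124) → (84.6659,55.9493) → (69.4290,62.2607) → (54.1921,55.9493) → (47.8807,40.7124) → (54.1921,25.4755) → (69.4290,19.1641) → (84.6659,25.4755) → (90.9773,40.7124), returning to the start.

Shape 5 is a rectangle drawn with `<rect>`. Its stroke #ff00ff means score at S570, F2226. After flipping Y the toolpath is (30.9267,113.7347) → (80.1467,113.7347) → (80.1467,46.7094) → (30.9267,46.7094) → (30.9267,113.7347), returning to the start.

; Generated by LaserGRBL
G21
G90
G0 X39.0300 Y48.1258
M3 S760
G1 X34.3953 Y59.3151 F1036
G1 X23.2060 Y63.9498 F1036
G1 X12.0167 Y59.3151 F1036
G1 X7.3820 Y48.1258 F1036
G1 X12.0167 Y36.9365 F1036
G1 X23.2060 Y32.3018 F1036
G1 X34.3953 Y36.9365 F1036
G1 X39.0300 Y48.1258 F1036
M5
G0 X16.2151 Y96.1427
M3 S760
G1 X78.7111 Y96.1427 F1036
G1 X78.7111 Y36.2669 F1036
G1 X16.2151 Y36.2669 F1036
G1 X16.2151 Y96.1427 F1036
M5
G0 X61.2411 Y74.7964
M3 S570
G1 X53.2907 Y93.9903 F2226
G1 X34.0968 Y101.9407 F2226
G1 X14.9029 Y93.9903 F2226
G1 X6.9525 Y74.7964 F2226
G1 X14.9029 Y55.6025 F2226
G1 X34.0968 Y47.6521 F2226
G1 X53.2907 Y55.6025 F2226
G1 X61.2411 Y74.7964 F2226
M5
G0 X90.9773 Y40.7124
M3 S570
G1 X84.6659 Y55.9493 F2226
G1 X69.4290 Y62.2607 F2226
G1 X54.1921 Y55.9493 F2226
G1 X47.8807 Y40.7124 F2226
G1 X54.1921 Y25.4755 F2226
G1 X69.4290 Y19.1641 F2226
G1 X84.6659 Y25.4755 F2226
G1 X90.9773 Y40.7124 F2226
M5
G0 X30.9267 Y113.7347
M3 S570
G1 X80.1467 Y113.7347 F2226
G1 X80.1467 Y46.7094 F2226
G1 X30.9267 Y46.7094 F2226
G1 X30.9267 Y113.7347 F2226
M5
G0 X0.0000 Y0.0000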